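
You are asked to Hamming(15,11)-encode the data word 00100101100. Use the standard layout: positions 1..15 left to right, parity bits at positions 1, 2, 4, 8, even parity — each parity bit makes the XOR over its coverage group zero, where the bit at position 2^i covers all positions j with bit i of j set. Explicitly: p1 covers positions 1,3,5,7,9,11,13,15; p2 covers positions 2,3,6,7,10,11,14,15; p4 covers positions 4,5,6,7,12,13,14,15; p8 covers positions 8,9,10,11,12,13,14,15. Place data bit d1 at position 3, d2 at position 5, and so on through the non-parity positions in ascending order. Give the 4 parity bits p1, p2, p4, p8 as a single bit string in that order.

Place data bits at non-power-of-two positions: b3=0, b5=0, b6=1, b7=0, b9=0, b10=1, b11=0, b12=1, b13=1, b14=0, b15=0.
p1 = XOR of data positions {3,5,7,9,11,13,15} = 0⊕0⊕0⊕0⊕0⊕1⊕0 = 1
p2 = XOR of data positions {3,6,7,10,11,14,15} = 0⊕1⊕0⊕1⊕0⊕0⊕0 = 0
p4 = XOR of data positions {5,6,7,12,13,14,15} = 0⊕1⊕0⊕1⊕1⊕0⊕0 = 1
p8 = XOR of data positions {9,10,11,12,13,14,15} = 0⊕1⊕0⊕1⊕1⊕0⊕0 = 1
Parity bits p1,p2,p4,p8 = 1011

1011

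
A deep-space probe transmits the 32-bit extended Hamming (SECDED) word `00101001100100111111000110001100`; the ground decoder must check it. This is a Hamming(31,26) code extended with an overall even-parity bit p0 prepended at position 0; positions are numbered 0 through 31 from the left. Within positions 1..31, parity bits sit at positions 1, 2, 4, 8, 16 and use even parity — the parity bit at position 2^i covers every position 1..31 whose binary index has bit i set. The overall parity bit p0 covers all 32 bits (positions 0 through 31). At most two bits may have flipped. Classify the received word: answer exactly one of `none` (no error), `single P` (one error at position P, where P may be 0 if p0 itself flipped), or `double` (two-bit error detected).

single 13

s1: b1⊕b3⊕b5⊕b7⊕b9⊕b11⊕b13⊕b15⊕b17⊕b19⊕b21⊕b23⊕b25⊕b27⊕b29⊕b31 = 0⊕0⊕0⊕1⊕0⊕1⊕0⊕1⊕1⊕1⊕0⊕1⊕0⊕0⊕1⊕0 = 1
s2: b2⊕b3⊕b6⊕b7⊕b10⊕b11⊕b14⊕b15⊕b18⊕b19⊕b22⊕b23⊕b26⊕b27⊕b30⊕b31 = 1⊕0⊕0⊕1⊕0⊕1⊕1⊕1⊕1⊕1⊕0⊕1⊕0⊕0⊕0⊕0 = 0
s4: b4⊕b5⊕b6⊕b7⊕b12⊕b13⊕b14⊕b15⊕b20⊕b21⊕b22⊕b23⊕b28⊕b29⊕b30⊕b31 = 1⊕0⊕0⊕1⊕0⊕0⊕1⊕1⊕0⊕0⊕0⊕1⊕1⊕1⊕0⊕0 = 1
s8: b8⊕b9⊕b10⊕b11⊕b12⊕b13⊕b14⊕b15⊕b24⊕b25⊕b26⊕b27⊕b28⊕b29⊕b30⊕b31 = 1⊕0⊕0⊕1⊕0⊕0⊕1⊕1⊕1⊕0⊕0⊕0⊕1⊕1⊕0⊕0 = 1
s16: b16⊕b17⊕b18⊕b19⊕b20⊕b21⊕b22⊕b23⊕b24⊕b25⊕b26⊕b27⊕b28⊕b29⊕b30⊕b31 = 1⊕1⊕1⊕1⊕0⊕0⊕0⊕1⊕1⊕0⊕0⊕0⊕1⊕1⊕0⊕0 = 0
Syndrome (s16...s1) = 01101 → position 13.
Overall parity (XOR of all 32 bits, including p0): 0⊕0⊕1⊕0⊕1⊕0⊕0⊕1⊕1⊕0⊕0⊕1⊕0⊕0⊕1⊕1⊕1⊕1⊕1⊕1⊕0⊕0⊕0⊕1⊕1⊕0⊕0⊕0⊕1⊕1⊕0⊕0 = 1
Overall=1, syndrome position=13 → single-bit error at position 13.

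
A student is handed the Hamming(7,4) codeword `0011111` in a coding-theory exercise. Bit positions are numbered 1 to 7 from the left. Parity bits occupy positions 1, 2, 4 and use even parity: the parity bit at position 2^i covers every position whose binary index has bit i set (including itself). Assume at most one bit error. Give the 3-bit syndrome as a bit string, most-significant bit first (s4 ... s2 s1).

011

s1: b1⊕b3⊕b5⊕b7 = 0⊕1⊕1⊕1 = 1
s2: b2⊕b3⊕b6⊕b7 = 0⊕1⊕1⊕1 = 1
s4: b4⊕b5⊕b6⊕b7 = 1⊕1⊕1⊕1 = 0
Syndrome (s4...s1) = 011 → position 3.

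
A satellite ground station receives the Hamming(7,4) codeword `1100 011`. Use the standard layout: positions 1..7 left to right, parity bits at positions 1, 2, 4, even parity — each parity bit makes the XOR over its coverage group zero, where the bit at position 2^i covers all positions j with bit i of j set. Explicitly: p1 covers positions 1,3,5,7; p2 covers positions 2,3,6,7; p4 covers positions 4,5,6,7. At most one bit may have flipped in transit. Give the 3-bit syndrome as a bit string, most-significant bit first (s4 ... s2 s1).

010

s1: b1⊕b3⊕b5⊕b7 = 1⊕0⊕0⊕1 = 0
s2: b2⊕b3⊕b6⊕b7 = 1⊕0⊕1⊕1 = 1
s4: b4⊕b5⊕b6⊕b7 = 0⊕0⊕1⊕1 = 0
Syndrome (s4...s1) = 010 → position 2.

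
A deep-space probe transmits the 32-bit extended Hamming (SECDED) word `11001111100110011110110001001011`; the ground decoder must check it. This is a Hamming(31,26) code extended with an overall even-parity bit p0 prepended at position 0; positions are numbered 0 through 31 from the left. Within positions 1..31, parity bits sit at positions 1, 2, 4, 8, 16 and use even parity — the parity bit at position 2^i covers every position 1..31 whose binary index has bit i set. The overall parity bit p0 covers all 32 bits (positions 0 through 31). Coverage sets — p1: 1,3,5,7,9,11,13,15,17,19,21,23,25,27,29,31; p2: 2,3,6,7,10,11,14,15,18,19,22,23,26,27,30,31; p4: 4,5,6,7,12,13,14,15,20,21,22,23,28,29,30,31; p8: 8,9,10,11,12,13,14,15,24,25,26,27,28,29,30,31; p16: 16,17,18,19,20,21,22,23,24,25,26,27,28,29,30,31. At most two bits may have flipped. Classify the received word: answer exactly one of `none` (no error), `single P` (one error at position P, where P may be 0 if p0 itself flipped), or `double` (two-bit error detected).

single 23

s1: b1⊕b3⊕b5⊕b7⊕b9⊕b11⊕b13⊕b15⊕b17⊕b19⊕b21⊕b23⊕b25⊕b27⊕b29⊕b31 = 1⊕0⊕1⊕1⊕0⊕1⊕0⊕1⊕1⊕0⊕1⊕0⊕1⊕0⊕0⊕1 = 1
s2: b2⊕b3⊕b6⊕b7⊕b10⊕b11⊕b14⊕b15⊕b18⊕b19⊕b22⊕b23⊕b26⊕b27⊕b30⊕b31 = 0⊕0⊕1⊕1⊕0⊕1⊕0⊕1⊕1⊕0⊕0⊕0⊕0⊕0⊕1⊕1 = 1
s4: b4⊕b5⊕b6⊕b7⊕b12⊕b13⊕b14⊕b15⊕b20⊕b21⊕b22⊕b23⊕b28⊕b29⊕b30⊕b31 = 1⊕1⊕1⊕1⊕1⊕0⊕0⊕1⊕1⊕1⊕0⊕0⊕1⊕0⊕1⊕1 = 1
s8: b8⊕b9⊕b10⊕b11⊕b12⊕b13⊕b14⊕b15⊕b24⊕b25⊕b26⊕b27⊕b28⊕b29⊕b30⊕b31 = 1⊕0⊕0⊕1⊕1⊕0⊕0⊕1⊕0⊕1⊕0⊕0⊕1⊕0⊕1⊕1 = 0
s16: b16⊕b17⊕b18⊕b19⊕b20⊕b21⊕b22⊕b23⊕b24⊕b25⊕b26⊕b27⊕b28⊕b29⊕b30⊕b31 = 1⊕1⊕1⊕0⊕1⊕1⊕0⊕0⊕0⊕1⊕0⊕0⊕1⊕0⊕1⊕1 = 1
Syndrome (s16...s1) = 10111 → position 23.
Overall parity (XOR of all 32 bits, including p0): 1⊕1⊕0⊕0⊕1⊕1⊕1⊕1⊕1⊕0⊕0⊕1⊕1⊕0⊕0⊕1⊕1⊕1⊕1⊕0⊕1⊕1⊕0⊕0⊕0⊕1⊕0⊕0⊕1⊕0⊕1⊕1 = 1
Overall=1, syndrome position=23 → single-bit error at position 23.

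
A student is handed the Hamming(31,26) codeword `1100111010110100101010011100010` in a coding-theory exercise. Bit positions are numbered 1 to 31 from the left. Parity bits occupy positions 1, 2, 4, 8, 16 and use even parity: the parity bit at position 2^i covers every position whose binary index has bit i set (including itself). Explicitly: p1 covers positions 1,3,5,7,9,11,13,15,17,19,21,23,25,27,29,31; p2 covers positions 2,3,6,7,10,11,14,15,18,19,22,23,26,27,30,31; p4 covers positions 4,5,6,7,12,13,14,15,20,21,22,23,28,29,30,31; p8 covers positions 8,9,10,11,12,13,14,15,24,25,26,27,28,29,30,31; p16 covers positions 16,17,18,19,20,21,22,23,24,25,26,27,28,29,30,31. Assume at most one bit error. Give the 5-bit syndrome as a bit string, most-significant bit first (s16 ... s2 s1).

s1: b1⊕b3⊕b5⊕b7⊕b9⊕b11⊕b13⊕b15⊕b17⊕b19⊕b21⊕b23⊕b25⊕b27⊕b29⊕b31 = 1⊕0⊕1⊕1⊕1⊕1⊕0⊕0⊕1⊕1⊕1⊕0⊕1⊕0⊕0⊕0 = 1
s2: b2⊕b3⊕b6⊕b7⊕b10⊕b11⊕b14⊕b15⊕b18⊕b19⊕b22⊕b23⊕b26⊕b27⊕b30⊕b31 = 1⊕0⊕1⊕1⊕0⊕1⊕1⊕0⊕0⊕1⊕0⊕0⊕1⊕0⊕1⊕0 = 0
s4: b4⊕b5⊕b6⊕b7⊕b12⊕b13⊕b14⊕b15⊕b20⊕b21⊕b22⊕b23⊕b28⊕b29⊕b30⊕b31 = 0⊕1⊕1⊕1⊕1⊕0⊕1⊕0⊕0⊕1⊕0⊕0⊕0⊕0⊕1⊕0 = 1
s8: b8⊕b9⊕b10⊕b11⊕b12⊕b13⊕b14⊕b15⊕b24⊕b25⊕b26⊕b27⊕b28⊕b29⊕b30⊕b31 = 0⊕1⊕0⊕1⊕1⊕0⊕1⊕0⊕1⊕1⊕1⊕0⊕0⊕0⊕1⊕0 = 0
s16: b16⊕b17⊕b18⊕b19⊕b20⊕b21⊕b22⊕b23⊕b24⊕b25⊕b26⊕b27⊕b28⊕b29⊕b30⊕b31 = 0⊕1⊕0⊕1⊕0⊕1⊕0⊕0⊕1⊕1⊕1⊕0⊕0⊕0⊕1⊕0 = 1
Syndrome (s16...s1) = 10101 → position 21.

10101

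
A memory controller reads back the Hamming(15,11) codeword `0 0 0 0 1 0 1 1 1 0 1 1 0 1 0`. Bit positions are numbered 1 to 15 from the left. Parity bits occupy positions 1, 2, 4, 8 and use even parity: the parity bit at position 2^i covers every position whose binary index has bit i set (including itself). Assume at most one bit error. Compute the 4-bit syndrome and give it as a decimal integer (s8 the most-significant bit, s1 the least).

10

s1: b1⊕b3⊕b5⊕b7⊕b9⊕b11⊕b13⊕b15 = 0⊕0⊕1⊕1⊕1⊕1⊕0⊕0 = 0
s2: b2⊕b3⊕b6⊕b7⊕b10⊕b11⊕b14⊕b15 = 0⊕0⊕0⊕1⊕0⊕1⊕1⊕0 = 1
s4: b4⊕b5⊕b6⊕b7⊕b12⊕b13⊕b14⊕b15 = 0⊕1⊕0⊕1⊕1⊕0⊕1⊕0 = 0
s8: b8⊕b9⊕b10⊕b11⊕b12⊕b13⊕b14⊕b15 = 1⊕1⊕0⊕1⊕1⊕0⊕1⊕0 = 1
Syndrome (s8...s1) = 1010 → position 10.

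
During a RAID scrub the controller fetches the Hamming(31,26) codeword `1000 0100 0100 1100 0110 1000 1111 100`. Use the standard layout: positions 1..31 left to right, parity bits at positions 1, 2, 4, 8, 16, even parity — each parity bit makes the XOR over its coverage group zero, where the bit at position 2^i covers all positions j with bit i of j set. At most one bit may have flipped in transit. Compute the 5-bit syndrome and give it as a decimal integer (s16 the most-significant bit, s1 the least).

3

s1: b1⊕b3⊕b5⊕b7⊕b9⊕b11⊕b13⊕b15⊕b17⊕b19⊕b21⊕b23⊕b25⊕b27⊕b29⊕b31 = 1⊕0⊕0⊕0⊕0⊕0⊕1⊕0⊕0⊕1⊕1⊕0⊕1⊕1⊕1⊕0 = 1
s2: b2⊕b3⊕b6⊕b7⊕b10⊕b11⊕b14⊕b15⊕b18⊕b19⊕b22⊕b23⊕b26⊕b27⊕b30⊕b31 = 0⊕0⊕1⊕0⊕1⊕0⊕1⊕0⊕1⊕1⊕0⊕0⊕1⊕1⊕0⊕0 = 1
s4: b4⊕b5⊕b6⊕b7⊕b12⊕b13⊕b14⊕b15⊕b20⊕b21⊕b22⊕b23⊕b28⊕b29⊕b30⊕b31 = 0⊕0⊕1⊕0⊕0⊕1⊕1⊕0⊕0⊕1⊕0⊕0⊕1⊕1⊕0⊕0 = 0
s8: b8⊕b9⊕b10⊕b11⊕b12⊕b13⊕b14⊕b15⊕b24⊕b25⊕b26⊕b27⊕b28⊕b29⊕b30⊕b31 = 0⊕0⊕1⊕0⊕0⊕1⊕1⊕0⊕0⊕1⊕1⊕1⊕1⊕1⊕0⊕0 = 0
s16: b16⊕b17⊕b18⊕b19⊕b20⊕b21⊕b22⊕b23⊕b24⊕b25⊕b26⊕b27⊕b28⊕b29⊕b30⊕b31 = 0⊕0⊕1⊕1⊕0⊕1⊕0⊕0⊕0⊕1⊕1⊕1⊕1⊕1⊕0⊕0 = 0
Syndrome (s16...s1) = 00011 → position 3.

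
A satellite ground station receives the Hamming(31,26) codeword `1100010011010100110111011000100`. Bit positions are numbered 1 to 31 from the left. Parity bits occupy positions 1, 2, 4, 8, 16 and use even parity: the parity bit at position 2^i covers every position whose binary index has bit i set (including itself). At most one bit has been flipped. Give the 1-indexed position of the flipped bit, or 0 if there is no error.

12

s1: b1⊕b3⊕b5⊕b7⊕b9⊕b11⊕b13⊕b15⊕b17⊕b19⊕b21⊕b23⊕b25⊕b27⊕b29⊕b31 = 1⊕0⊕0⊕0⊕1⊕0⊕0⊕0⊕1⊕0⊕1⊕0⊕1⊕0⊕1⊕0 = 0
s2: b2⊕b3⊕b6⊕b7⊕b10⊕b11⊕b14⊕b15⊕b18⊕b19⊕b22⊕b23⊕b26⊕b27⊕b30⊕b31 = 1⊕0⊕1⊕0⊕1⊕0⊕1⊕0⊕1⊕0⊕1⊕0⊕0⊕0⊕0⊕0 = 0
s4: b4⊕b5⊕b6⊕b7⊕b12⊕b13⊕b14⊕b15⊕b20⊕b21⊕b22⊕b23⊕b28⊕b29⊕b30⊕b31 = 0⊕0⊕1⊕0⊕1⊕0⊕1⊕0⊕1⊕1⊕1⊕0⊕0⊕1⊕0⊕0 = 1
s8: b8⊕b9⊕b10⊕b11⊕b12⊕b13⊕b14⊕b15⊕b24⊕b25⊕b26⊕b27⊕b28⊕b29⊕b30⊕b31 = 0⊕1⊕1⊕0⊕1⊕0⊕1⊕0⊕1⊕1⊕0⊕0⊕0⊕1⊕0⊕0 = 1
s16: b16⊕b17⊕b18⊕b19⊕b20⊕b21⊕b22⊕b23⊕b24⊕b25⊕b26⊕b27⊕b28⊕b29⊕b30⊕b31 = 0⊕1⊕1⊕0⊕1⊕1⊕1⊕0⊕1⊕1⊕0⊕0⊕0⊕1⊕0⊕0 = 0
Syndrome (s16...s1) = 01100 → position 12.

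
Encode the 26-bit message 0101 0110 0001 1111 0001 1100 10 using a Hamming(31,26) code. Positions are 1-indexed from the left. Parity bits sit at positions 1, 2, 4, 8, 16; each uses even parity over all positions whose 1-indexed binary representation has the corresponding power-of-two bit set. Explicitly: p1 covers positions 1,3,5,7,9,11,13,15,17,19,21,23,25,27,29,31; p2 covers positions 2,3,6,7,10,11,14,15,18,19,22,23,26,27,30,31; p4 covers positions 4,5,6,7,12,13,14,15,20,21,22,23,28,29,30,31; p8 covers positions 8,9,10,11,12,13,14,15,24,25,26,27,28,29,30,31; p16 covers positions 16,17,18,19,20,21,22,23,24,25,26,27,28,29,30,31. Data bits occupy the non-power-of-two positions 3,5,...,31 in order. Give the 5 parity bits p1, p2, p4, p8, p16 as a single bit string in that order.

Place data bits at non-power-of-two positions: b3=0, b5=1, b6=0, b7=1, b9=0, b10=1, b11=1, b12=0, b13=0, b14=0, b15=0, b17=1, b18=1, b19=1, b20=1, b21=1, b22=0, b23=0, b24=0, b25=1, b26=1, b27=1, b28=0, b29=0, b30=1, b31=0.
p1 = XOR of data positions {3,5,7,9,11,13,15,17,19,21,23,25,27,29,31} = 0⊕1⊕1⊕0⊕1⊕0⊕0⊕1⊕1⊕1⊕0⊕1⊕1⊕0⊕0 = 0
p2 = XOR of data positions {3,6,7,10,11,14,15,18,19,22,23,26,27,30,31} = 0⊕0⊕1⊕1⊕1⊕0⊕0⊕1⊕1⊕0⊕0⊕1⊕1⊕1⊕0 = 0
p4 = XOR of data positions {5,6,7,12,13,14,15,20,21,22,23,28,29,30,31} = 1⊕0⊕1⊕0⊕0⊕0⊕0⊕1⊕1⊕0⊕0⊕0⊕0⊕1⊕0 = 1
p8 = XOR of data positions {9,10,11,12,13,14,15,24,25,26,27,28,29,30,31} = 0⊕1⊕1⊕0⊕0⊕0⊕0⊕0⊕1⊕1⊕1⊕0⊕0⊕1⊕0 = 0
p16 = XOR of data positions {17,18,19,20,21,22,23,24,25,26,27,28,29,30,31} = 1⊕1⊕1⊕1⊕1⊕0⊕0⊕0⊕1⊕1⊕1⊕0⊕0⊕1⊕0 = 1
Parity bits p1,p2,p4,p8,p16 = 00101

00101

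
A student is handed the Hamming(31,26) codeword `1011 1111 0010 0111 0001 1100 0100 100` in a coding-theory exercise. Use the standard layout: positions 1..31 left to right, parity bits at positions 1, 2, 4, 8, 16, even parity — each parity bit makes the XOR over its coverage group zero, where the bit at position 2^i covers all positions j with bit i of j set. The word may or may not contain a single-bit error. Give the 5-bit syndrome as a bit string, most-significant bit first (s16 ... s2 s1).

s1: b1⊕b3⊕b5⊕b7⊕b9⊕b11⊕b13⊕b15⊕b17⊕b19⊕b21⊕b23⊕b25⊕b27⊕b29⊕b31 = 1⊕1⊕1⊕1⊕0⊕1⊕0⊕1⊕0⊕0⊕1⊕0⊕0⊕0⊕1⊕0 = 0
s2: b2⊕b3⊕b6⊕b7⊕b10⊕b11⊕b14⊕b15⊕b18⊕b19⊕b22⊕b23⊕b26⊕b27⊕b30⊕b31 = 0⊕1⊕1⊕1⊕0⊕1⊕1⊕1⊕0⊕0⊕1⊕0⊕1⊕0⊕0⊕0 = 0
s4: b4⊕b5⊕b6⊕b7⊕b12⊕b13⊕b14⊕b15⊕b20⊕b21⊕b22⊕b23⊕b28⊕b29⊕b30⊕b31 = 1⊕1⊕1⊕1⊕0⊕0⊕1⊕1⊕1⊕1⊕1⊕0⊕0⊕1⊕0⊕0 = 0
s8: b8⊕b9⊕b10⊕b11⊕b12⊕b13⊕b14⊕b15⊕b24⊕b25⊕b26⊕b27⊕b28⊕b29⊕b30⊕b31 = 1⊕0⊕0⊕1⊕0⊕0⊕1⊕1⊕0⊕0⊕1⊕0⊕0⊕1⊕0⊕0 = 0
s16: b16⊕b17⊕b18⊕b19⊕b20⊕b21⊕b22⊕b23⊕b24⊕b25⊕b26⊕b27⊕b28⊕b29⊕b30⊕b31 = 1⊕0⊕0⊕0⊕1⊕1⊕1⊕0⊕0⊕0⊕1⊕0⊕0⊕1⊕0⊕0 = 0
Syndrome (s16...s1) = 00000 → position 0 (no error).

00000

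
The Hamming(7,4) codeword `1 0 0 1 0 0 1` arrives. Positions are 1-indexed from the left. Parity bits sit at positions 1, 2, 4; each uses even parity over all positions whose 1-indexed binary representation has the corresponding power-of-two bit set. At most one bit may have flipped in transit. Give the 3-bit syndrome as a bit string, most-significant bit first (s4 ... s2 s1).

010

s1: b1⊕b3⊕b5⊕b7 = 1⊕0⊕0⊕1 = 0
s2: b2⊕b3⊕b6⊕b7 = 0⊕0⊕0⊕1 = 1
s4: b4⊕b5⊕b6⊕b7 = 1⊕0⊕0⊕1 = 0
Syndrome (s4...s1) = 010 → position 2.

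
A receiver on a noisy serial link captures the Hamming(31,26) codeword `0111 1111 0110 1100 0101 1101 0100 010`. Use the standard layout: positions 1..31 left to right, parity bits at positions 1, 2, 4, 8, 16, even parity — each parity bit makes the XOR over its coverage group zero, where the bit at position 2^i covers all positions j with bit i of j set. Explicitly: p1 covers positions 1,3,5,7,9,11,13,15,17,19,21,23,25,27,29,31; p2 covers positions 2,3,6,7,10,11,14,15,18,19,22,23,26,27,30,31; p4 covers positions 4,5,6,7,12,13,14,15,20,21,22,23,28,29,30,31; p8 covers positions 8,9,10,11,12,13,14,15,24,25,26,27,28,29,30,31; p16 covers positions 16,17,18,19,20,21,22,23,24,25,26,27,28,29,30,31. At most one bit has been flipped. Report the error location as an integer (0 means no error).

18

s1: b1⊕b3⊕b5⊕b7⊕b9⊕b11⊕b13⊕b15⊕b17⊕b19⊕b21⊕b23⊕b25⊕b27⊕b29⊕b31 = 0⊕1⊕1⊕1⊕0⊕1⊕1⊕0⊕0⊕0⊕1⊕0⊕0⊕0⊕0⊕0 = 0
s2: b2⊕b3⊕b6⊕b7⊕b10⊕b11⊕b14⊕b15⊕b18⊕b19⊕b22⊕b23⊕b26⊕b27⊕b30⊕b31 = 1⊕1⊕1⊕1⊕1⊕1⊕1⊕0⊕1⊕0⊕1⊕0⊕1⊕0⊕1⊕0 = 1
s4: b4⊕b5⊕b6⊕b7⊕b12⊕b13⊕b14⊕b15⊕b20⊕b21⊕b22⊕b23⊕b28⊕b29⊕b30⊕b31 = 1⊕1⊕1⊕1⊕0⊕1⊕1⊕0⊕1⊕1⊕1⊕0⊕0⊕0⊕1⊕0 = 0
s8: b8⊕b9⊕b10⊕b11⊕b12⊕b13⊕b14⊕b15⊕b24⊕b25⊕b26⊕b27⊕b28⊕b29⊕b30⊕b31 = 1⊕0⊕1⊕1⊕0⊕1⊕1⊕0⊕1⊕0⊕1⊕0⊕0⊕0⊕1⊕0 = 0
s16: b16⊕b17⊕b18⊕b19⊕b20⊕b21⊕b22⊕b23⊕b24⊕b25⊕b26⊕b27⊕b28⊕b29⊕b30⊕b31 = 0⊕0⊕1⊕0⊕1⊕1⊕1⊕0⊕1⊕0⊕1⊕0⊕0⊕0⊕1⊕0 = 1
Syndrome (s16...s1) = 10010 → position 18.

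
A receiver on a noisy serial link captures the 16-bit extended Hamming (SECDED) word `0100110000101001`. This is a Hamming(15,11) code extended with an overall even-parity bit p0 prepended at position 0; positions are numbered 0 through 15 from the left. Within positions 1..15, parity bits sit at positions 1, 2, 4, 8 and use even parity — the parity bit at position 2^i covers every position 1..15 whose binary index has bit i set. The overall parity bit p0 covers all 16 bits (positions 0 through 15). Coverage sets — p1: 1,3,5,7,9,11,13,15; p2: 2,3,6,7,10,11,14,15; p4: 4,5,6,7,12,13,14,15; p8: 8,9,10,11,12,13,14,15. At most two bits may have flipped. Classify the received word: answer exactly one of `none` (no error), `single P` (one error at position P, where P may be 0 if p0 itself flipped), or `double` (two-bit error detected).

s1: b1⊕b3⊕b5⊕b7⊕b9⊕b11⊕b13⊕b15 = 1⊕0⊕1⊕0⊕0⊕0⊕0⊕1 = 1
s2: b2⊕b3⊕b6⊕b7⊕b10⊕b11⊕b14⊕b15 = 0⊕0⊕0⊕0⊕1⊕0⊕0⊕1 = 0
s4: b4⊕b5⊕b6⊕b7⊕b12⊕b13⊕b14⊕b15 = 1⊕1⊕0⊕0⊕1⊕0⊕0⊕1 = 0
s8: b8⊕b9⊕b10⊕b11⊕b12⊕b13⊕b14⊕b15 = 0⊕0⊕1⊕0⊕1⊕0⊕0⊕1 = 1
Syndrome (s8...s1) = 1001 → position 9.
Overall parity (XOR of all 16 bits, including p0): 0⊕1⊕0⊕0⊕1⊕1⊕0⊕0⊕0⊕0⊕1⊕0⊕1⊕0⊕0⊕1 = 0
Overall=0, syndrome position=9 → double-bit error detected (uncorrectable).

double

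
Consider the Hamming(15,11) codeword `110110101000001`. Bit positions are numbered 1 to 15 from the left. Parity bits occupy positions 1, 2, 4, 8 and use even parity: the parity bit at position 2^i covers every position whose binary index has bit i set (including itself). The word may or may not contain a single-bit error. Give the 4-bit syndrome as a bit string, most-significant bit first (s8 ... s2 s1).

0011

s1: b1⊕b3⊕b5⊕b7⊕b9⊕b11⊕b13⊕b15 = 1⊕0⊕1⊕1⊕1⊕0⊕0⊕1 = 1
s2: b2⊕b3⊕b6⊕b7⊕b10⊕b11⊕b14⊕b15 = 1⊕0⊕0⊕1⊕0⊕0⊕0⊕1 = 1
s4: b4⊕b5⊕b6⊕b7⊕b12⊕b13⊕b14⊕b15 = 1⊕1⊕0⊕1⊕0⊕0⊕0⊕1 = 0
s8: b8⊕b9⊕b10⊕b11⊕b12⊕b13⊕b14⊕b15 = 0⊕1⊕0⊕0⊕0⊕0⊕0⊕1 = 0
Syndrome (s8...s1) = 0011 → position 3.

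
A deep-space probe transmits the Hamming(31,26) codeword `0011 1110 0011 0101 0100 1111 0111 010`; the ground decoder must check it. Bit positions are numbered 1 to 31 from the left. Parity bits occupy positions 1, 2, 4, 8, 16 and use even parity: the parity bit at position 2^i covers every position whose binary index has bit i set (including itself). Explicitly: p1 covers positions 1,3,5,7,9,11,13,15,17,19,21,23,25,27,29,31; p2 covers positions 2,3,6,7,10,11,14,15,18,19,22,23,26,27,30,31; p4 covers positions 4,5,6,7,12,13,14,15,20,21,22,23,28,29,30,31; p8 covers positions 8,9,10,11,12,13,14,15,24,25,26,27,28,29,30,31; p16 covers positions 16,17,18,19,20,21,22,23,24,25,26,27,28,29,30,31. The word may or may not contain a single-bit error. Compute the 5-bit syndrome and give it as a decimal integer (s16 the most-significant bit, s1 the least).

7

s1: b1⊕b3⊕b5⊕b7⊕b9⊕b11⊕b13⊕b15⊕b17⊕b19⊕b21⊕b23⊕b25⊕b27⊕b29⊕b31 = 0⊕1⊕1⊕1⊕0⊕1⊕0⊕0⊕0⊕0⊕1⊕1⊕0⊕1⊕0⊕0 = 1
s2: b2⊕b3⊕b6⊕b7⊕b10⊕b11⊕b14⊕b15⊕b18⊕b19⊕b22⊕b23⊕b26⊕b27⊕b30⊕b31 = 0⊕1⊕1⊕1⊕0⊕1⊕1⊕0⊕1⊕0⊕1⊕1⊕1⊕1⊕1⊕0 = 1
s4: b4⊕b5⊕b6⊕b7⊕b12⊕b13⊕b14⊕b15⊕b20⊕b21⊕b22⊕b23⊕b28⊕b29⊕b30⊕b31 = 1⊕1⊕1⊕1⊕1⊕0⊕1⊕0⊕0⊕1⊕1⊕1⊕1⊕0⊕1⊕0 = 1
s8: b8⊕b9⊕b10⊕b11⊕b12⊕b13⊕b14⊕b15⊕b24⊕b25⊕b26⊕b27⊕b28⊕b29⊕b30⊕b31 = 0⊕0⊕0⊕1⊕1⊕0⊕1⊕0⊕1⊕0⊕1⊕1⊕1⊕0⊕1⊕0 = 0
s16: b16⊕b17⊕b18⊕b19⊕b20⊕b21⊕b22⊕b23⊕b24⊕b25⊕b26⊕b27⊕b28⊕b29⊕b30⊕b31 = 1⊕0⊕1⊕0⊕0⊕1⊕1⊕1⊕1⊕0⊕1⊕1⊕1⊕0⊕1⊕0 = 0
Syndrome (s16...s1) = 00111 → position 7.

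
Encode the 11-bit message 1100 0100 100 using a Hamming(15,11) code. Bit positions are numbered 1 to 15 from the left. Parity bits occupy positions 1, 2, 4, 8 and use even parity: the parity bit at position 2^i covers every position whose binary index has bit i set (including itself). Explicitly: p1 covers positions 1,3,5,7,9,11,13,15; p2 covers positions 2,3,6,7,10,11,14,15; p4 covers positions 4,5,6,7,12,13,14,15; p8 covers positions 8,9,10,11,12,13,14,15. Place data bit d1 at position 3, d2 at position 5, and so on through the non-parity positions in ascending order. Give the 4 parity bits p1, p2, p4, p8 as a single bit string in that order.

1000

Place data bits at non-power-of-two positions: b3=1, b5=1, b6=0, b7=0, b9=0, b10=1, b11=0, b12=0, b13=1, b14=0, b15=0.
p1 = XOR of data positions {3,5,7,9,11,13,15} = 1⊕1⊕0⊕0⊕0⊕1⊕0 = 1
p2 = XOR of data positions {3,6,7,10,11,14,15} = 1⊕0⊕0⊕1⊕0⊕0⊕0 = 0
p4 = XOR of data positions {5,6,7,12,13,14,15} = 1⊕0⊕0⊕0⊕1⊕0⊕0 = 0
p8 = XOR of data positions {9,10,11,12,13,14,15} = 0⊕1⊕0⊕0⊕1⊕0⊕0 = 0
Parity bits p1,p2,p4,p8 = 1000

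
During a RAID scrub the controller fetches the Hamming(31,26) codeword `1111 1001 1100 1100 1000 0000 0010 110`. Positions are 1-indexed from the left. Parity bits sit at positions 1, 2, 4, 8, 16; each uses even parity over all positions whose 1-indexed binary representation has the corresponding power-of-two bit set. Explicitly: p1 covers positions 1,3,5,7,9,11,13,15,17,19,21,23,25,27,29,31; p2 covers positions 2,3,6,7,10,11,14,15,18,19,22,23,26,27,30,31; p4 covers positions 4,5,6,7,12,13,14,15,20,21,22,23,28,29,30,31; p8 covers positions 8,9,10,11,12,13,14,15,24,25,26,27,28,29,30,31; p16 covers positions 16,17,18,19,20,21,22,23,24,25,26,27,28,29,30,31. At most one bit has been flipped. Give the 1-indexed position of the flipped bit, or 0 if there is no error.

s1: b1⊕b3⊕b5⊕b7⊕b9⊕b11⊕b13⊕b15⊕b17⊕b19⊕b21⊕b23⊕b25⊕b27⊕b29⊕b31 = 1⊕1⊕1⊕0⊕1⊕0⊕1⊕0⊕1⊕0⊕0⊕0⊕0⊕1⊕1⊕0 = 0
s2: b2⊕b3⊕b6⊕b7⊕b10⊕b11⊕b14⊕b15⊕b18⊕b19⊕b22⊕b23⊕b26⊕b27⊕b30⊕b31 = 1⊕1⊕0⊕0⊕1⊕0⊕1⊕0⊕0⊕0⊕0⊕0⊕0⊕1⊕1⊕0 = 0
s4: b4⊕b5⊕b6⊕b7⊕b12⊕b13⊕b14⊕b15⊕b20⊕b21⊕b22⊕b23⊕b28⊕b29⊕b30⊕b31 = 1⊕1⊕0⊕0⊕0⊕1⊕1⊕0⊕0⊕0⊕0⊕0⊕0⊕1⊕1⊕0 = 0
s8: b8⊕b9⊕b10⊕b11⊕b12⊕b13⊕b14⊕b15⊕b24⊕b25⊕b26⊕b27⊕b28⊕b29⊕b30⊕b31 = 1⊕1⊕1⊕0⊕0⊕1⊕1⊕0⊕0⊕0⊕0⊕1⊕0⊕1⊕1⊕0 = 0
s16: b16⊕b17⊕b18⊕b19⊕b20⊕b21⊕b22⊕b23⊕b24⊕b25⊕b26⊕b27⊕b28⊕b29⊕b30⊕b31 = 0⊕1⊕0⊕0⊕0⊕0⊕0⊕0⊕0⊕0⊕0⊕1⊕0⊕1⊕1⊕0 = 0
Syndrome (s16...s1) = 00000 → position 0 (no error).

0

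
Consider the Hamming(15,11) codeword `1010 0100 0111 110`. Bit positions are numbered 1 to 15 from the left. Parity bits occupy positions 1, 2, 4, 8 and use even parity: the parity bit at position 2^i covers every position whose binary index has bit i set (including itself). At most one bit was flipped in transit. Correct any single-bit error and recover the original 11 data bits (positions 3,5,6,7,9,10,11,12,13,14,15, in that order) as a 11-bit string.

10100011110

s1: b1⊕b3⊕b5⊕b7⊕b9⊕b11⊕b13⊕b15 = 1⊕1⊕0⊕0⊕0⊕1⊕1⊕0 = 0
s2: b2⊕b3⊕b6⊕b7⊕b10⊕b11⊕b14⊕b15 = 0⊕1⊕1⊕0⊕1⊕1⊕1⊕0 = 1
s4: b4⊕b5⊕b6⊕b7⊕b12⊕b13⊕b14⊕b15 = 0⊕0⊕1⊕0⊕1⊕1⊕1⊕0 = 0
s8: b8⊕b9⊕b10⊕b11⊕b12⊕b13⊕b14⊕b15 = 0⊕0⊕1⊕1⊕1⊕1⊕1⊕0 = 1
Syndrome (s8...s1) = 1010 → position 10.
Flip bit 10: corrected codeword = 101001000011110
Data bits at positions 3,5,6,7,9,10,11,12,13,14,15: 10100011110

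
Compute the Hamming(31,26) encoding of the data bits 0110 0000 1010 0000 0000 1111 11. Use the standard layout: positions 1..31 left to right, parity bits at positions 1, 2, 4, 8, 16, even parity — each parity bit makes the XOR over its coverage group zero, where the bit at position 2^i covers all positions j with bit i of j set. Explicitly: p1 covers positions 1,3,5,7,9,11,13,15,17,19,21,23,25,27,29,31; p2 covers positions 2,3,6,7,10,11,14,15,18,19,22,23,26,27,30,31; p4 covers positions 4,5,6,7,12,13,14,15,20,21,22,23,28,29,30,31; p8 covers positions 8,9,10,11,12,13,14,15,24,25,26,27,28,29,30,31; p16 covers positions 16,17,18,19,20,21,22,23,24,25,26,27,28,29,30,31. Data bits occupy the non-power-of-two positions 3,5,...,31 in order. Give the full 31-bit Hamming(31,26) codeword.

Place data bits at non-power-of-two positions: b3=0, b5=1, b6=1, b7=0, b9=0, b10=0, b11=0, b12=0, b13=1, b14=0, b15=1, b17=0, b18=0, b19=0, b20=0, b21=0, b22=0, b23=0, b24=0, b25=0, b26=1, b27=1, b28=1, b29=1, b30=1, b31=1.
p1 = XOR of data positions {3,5,7,9,11,13,15,17,19,21,23,25,27,29,31} = 0⊕1⊕0⊕0⊕0⊕1⊕1⊕0⊕0⊕0⊕0⊕0⊕1⊕1⊕1 = 0
p2 = XOR of data positions {3,6,7,10,11,14,15,18,19,22,23,26,27,30,31} = 0⊕1⊕0⊕0⊕0⊕0⊕1⊕0⊕0⊕0⊕0⊕1⊕1⊕1⊕1 = 0
p4 = XOR of data positions {5,6,7,12,13,14,15,20,21,22,23,28,29,30,31} = 1⊕1⊕0⊕0⊕1⊕0⊕1⊕0⊕0⊕0⊕0⊕1⊕1⊕1⊕1 = 0
p8 = XOR of data positions {9,10,11,12,13,14,15,24,25,26,27,28,29,30,31} = 0⊕0⊕0⊕0⊕1⊕0⊕1⊕0⊕0⊕1⊕1⊕1⊕1⊕1⊕1 = 0
p16 = XOR of data positions {17,18,19,20,21,22,23,24,25,26,27,28,29,30,31} = 0⊕0⊕0⊕0⊕0⊕0⊕0⊕0⊕0⊕1⊕1⊕1⊕1⊕1⊕1 = 0
Codeword b1..b31 = 0000110000001010000000000111111

0000110000001010000000000111111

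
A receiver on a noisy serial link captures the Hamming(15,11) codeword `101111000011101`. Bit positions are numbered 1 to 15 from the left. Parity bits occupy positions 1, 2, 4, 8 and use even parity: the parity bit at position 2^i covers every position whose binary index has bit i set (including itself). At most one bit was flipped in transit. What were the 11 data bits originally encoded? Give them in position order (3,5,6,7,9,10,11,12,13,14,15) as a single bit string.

s1: b1⊕b3⊕b5⊕b7⊕b9⊕b11⊕b13⊕b15 = 1⊕1⊕1⊕0⊕0⊕1⊕1⊕1 = 0
s2: b2⊕b3⊕b6⊕b7⊕b10⊕b11⊕b14⊕b15 = 0⊕1⊕1⊕0⊕0⊕1⊕0⊕1 = 0
s4: b4⊕b5⊕b6⊕b7⊕b12⊕b13⊕b14⊕b15 = 1⊕1⊕1⊕0⊕1⊕1⊕0⊕1 = 0
s8: b8⊕b9⊕b10⊕b11⊕b12⊕b13⊕b14⊕b15 = 0⊕0⊕0⊕1⊕1⊕1⊕0⊕1 = 0
Syndrome (s8...s1) = 0000 → position 0 (no error).
No correction needed.
Data bits at positions 3,5,6,7,9,10,11,12,13,14,15: 11100011101

11100011101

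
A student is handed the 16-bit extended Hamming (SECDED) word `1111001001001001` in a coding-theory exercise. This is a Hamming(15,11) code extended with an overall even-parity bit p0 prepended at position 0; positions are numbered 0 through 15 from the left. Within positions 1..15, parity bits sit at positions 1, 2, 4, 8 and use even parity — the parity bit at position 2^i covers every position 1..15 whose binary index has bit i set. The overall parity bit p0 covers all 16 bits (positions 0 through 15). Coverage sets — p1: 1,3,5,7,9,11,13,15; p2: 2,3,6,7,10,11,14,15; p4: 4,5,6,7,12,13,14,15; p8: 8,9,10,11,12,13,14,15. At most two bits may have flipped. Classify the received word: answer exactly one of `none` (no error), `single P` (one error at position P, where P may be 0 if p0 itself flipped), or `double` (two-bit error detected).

s1: b1⊕b3⊕b5⊕b7⊕b9⊕b11⊕b13⊕b15 = 1⊕1⊕0⊕0⊕1⊕0⊕0⊕1 = 0
s2: b2⊕b3⊕b6⊕b7⊕b10⊕b11⊕b14⊕b15 = 1⊕1⊕1⊕0⊕0⊕0⊕0⊕1 = 0
s4: b4⊕b5⊕b6⊕b7⊕b12⊕b13⊕b14⊕b15 = 0⊕0⊕1⊕0⊕1⊕0⊕0⊕1 = 1
s8: b8⊕b9⊕b10⊕b11⊕b12⊕b13⊕b14⊕b15 = 0⊕1⊕0⊕0⊕1⊕0⊕0⊕1 = 1
Syndrome (s8...s1) = 1100 → position 12.
Overall parity (XOR of all 16 bits, including p0): 1⊕1⊕1⊕1⊕0⊕0⊕1⊕0⊕0⊕1⊕0⊕0⊕1⊕0⊕0⊕1 = 0
Overall=0, syndrome position=12 → double-bit error detected (uncorrectable).

double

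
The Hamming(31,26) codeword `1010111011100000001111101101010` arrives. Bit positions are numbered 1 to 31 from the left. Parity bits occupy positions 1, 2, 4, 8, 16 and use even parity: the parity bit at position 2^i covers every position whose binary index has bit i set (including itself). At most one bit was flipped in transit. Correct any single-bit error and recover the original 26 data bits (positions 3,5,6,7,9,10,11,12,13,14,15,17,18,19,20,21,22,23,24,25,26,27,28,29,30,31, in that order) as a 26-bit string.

s1: b1⊕b3⊕b5⊕b7⊕b9⊕b11⊕b13⊕b15⊕b17⊕b19⊕b21⊕b23⊕b25⊕b27⊕b29⊕b31 = 1⊕1⊕1⊕1⊕1⊕1⊕0⊕0⊕0⊕1⊕1⊕1⊕1⊕0⊕0⊕0 = 0
s2: b2⊕b3⊕b6⊕b7⊕b10⊕b11⊕b14⊕b15⊕b18⊕b19⊕b22⊕b23⊕b26⊕b27⊕b30⊕b31 = 0⊕1⊕1⊕1⊕1⊕1⊕0⊕0⊕0⊕1⊕1⊕1⊕1⊕0⊕1⊕0 = 0
s4: b4⊕b5⊕b6⊕b7⊕b12⊕b13⊕b14⊕b15⊕b20⊕b21⊕b22⊕b23⊕b28⊕b29⊕b30⊕b31 = 0⊕1⊕1⊕1⊕0⊕0⊕0⊕0⊕1⊕1⊕1⊕1⊕1⊕0⊕1⊕0 = 1
s8: b8⊕b9⊕b10⊕b11⊕b12⊕b13⊕b14⊕b15⊕b24⊕b25⊕b26⊕b27⊕b28⊕b29⊕b30⊕b31 = 0⊕1⊕1⊕1⊕0⊕0⊕0⊕0⊕0⊕1⊕1⊕0⊕1⊕0⊕1⊕0 = 1
s16: b16⊕b17⊕b18⊕b19⊕b20⊕b21⊕b22⊕b23⊕b24⊕b25⊕b26⊕b27⊕b28⊕b29⊕b30⊕b31 = 0⊕0⊕0⊕1⊕1⊕1⊕1⊕1⊕0⊕1⊕1⊕0⊕1⊕0⊕1⊕0 = 1
Syndrome (s16...s1) = 11100 → position 28.
Flip bit 28: corrected codeword = 1010111011100000001111101100010
Data bits at positions 3,5,6,7,9,10,11,12,13,14,15,17,18,19,20,21,22,23,24,25,26,27,28,29,30,31: 11111110000001111101100010

11111110000001111101100010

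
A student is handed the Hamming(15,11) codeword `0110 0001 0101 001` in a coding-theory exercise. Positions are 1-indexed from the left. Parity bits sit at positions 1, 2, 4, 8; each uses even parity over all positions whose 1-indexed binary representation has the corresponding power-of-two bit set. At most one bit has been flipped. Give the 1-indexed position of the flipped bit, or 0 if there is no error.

0

s1: b1⊕b3⊕b5⊕b7⊕b9⊕b11⊕b13⊕b15 = 0⊕1⊕0⊕0⊕0⊕0⊕0⊕1 = 0
s2: b2⊕b3⊕b6⊕b7⊕b10⊕b11⊕b14⊕b15 = 1⊕1⊕0⊕0⊕1⊕0⊕0⊕1 = 0
s4: b4⊕b5⊕b6⊕b7⊕b12⊕b13⊕b14⊕b15 = 0⊕0⊕0⊕0⊕1⊕0⊕0⊕1 = 0
s8: b8⊕b9⊕b10⊕b11⊕b12⊕b13⊕b14⊕b15 = 1⊕0⊕1⊕0⊕1⊕0⊕0⊕1 = 0
Syndrome (s8...s1) = 0000 → position 0 (no error).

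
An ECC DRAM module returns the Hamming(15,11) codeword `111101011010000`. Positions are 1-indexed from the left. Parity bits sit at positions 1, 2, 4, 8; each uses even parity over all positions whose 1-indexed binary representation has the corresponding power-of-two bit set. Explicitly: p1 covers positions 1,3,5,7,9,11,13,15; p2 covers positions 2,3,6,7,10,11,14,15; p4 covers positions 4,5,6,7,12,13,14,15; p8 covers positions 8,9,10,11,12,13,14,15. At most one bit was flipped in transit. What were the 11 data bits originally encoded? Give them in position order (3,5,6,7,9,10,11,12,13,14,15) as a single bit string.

s1: b1⊕b3⊕b5⊕b7⊕b9⊕b11⊕b13⊕b15 = 1⊕1⊕0⊕0⊕1⊕1⊕0⊕0 = 0
s2: b2⊕b3⊕b6⊕b7⊕b10⊕b11⊕b14⊕b15 = 1⊕1⊕1⊕0⊕0⊕1⊕0⊕0 = 0
s4: b4⊕b5⊕b6⊕b7⊕b12⊕b13⊕b14⊕b15 = 1⊕0⊕1⊕0⊕0⊕0⊕0⊕0 = 0
s8: b8⊕b9⊕b10⊕b11⊕b12⊕b13⊕b14⊕b15 = 1⊕1⊕0⊕1⊕0⊕0⊕0⊕0 = 1
Syndrome (s8...s1) = 1000 → position 8.
Flip bit 8: corrected codeword = 111101001010000
Data bits at positions 3,5,6,7,9,10,11,12,13,14,15: 10101010000

10101010000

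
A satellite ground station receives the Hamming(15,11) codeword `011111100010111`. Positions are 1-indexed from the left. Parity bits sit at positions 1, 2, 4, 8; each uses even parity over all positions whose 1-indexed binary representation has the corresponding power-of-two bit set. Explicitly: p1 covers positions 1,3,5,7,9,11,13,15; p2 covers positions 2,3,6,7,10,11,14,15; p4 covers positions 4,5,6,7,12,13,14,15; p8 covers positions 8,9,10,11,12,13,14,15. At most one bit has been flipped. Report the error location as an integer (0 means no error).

6

s1: b1⊕b3⊕b5⊕b7⊕b9⊕b11⊕b13⊕b15 = 0⊕1⊕1⊕1⊕0⊕1⊕1⊕1 = 0
s2: b2⊕b3⊕b6⊕b7⊕b10⊕b11⊕b14⊕b15 = 1⊕1⊕1⊕1⊕0⊕1⊕1⊕1 = 1
s4: b4⊕b5⊕b6⊕b7⊕b12⊕b13⊕b14⊕b15 = 1⊕1⊕1⊕1⊕0⊕1⊕1⊕1 = 1
s8: b8⊕b9⊕b10⊕b11⊕b12⊕b13⊕b14⊕b15 = 0⊕0⊕0⊕1⊕0⊕1⊕1⊕1 = 0
Syndrome (s8...s1) = 0110 → position 6.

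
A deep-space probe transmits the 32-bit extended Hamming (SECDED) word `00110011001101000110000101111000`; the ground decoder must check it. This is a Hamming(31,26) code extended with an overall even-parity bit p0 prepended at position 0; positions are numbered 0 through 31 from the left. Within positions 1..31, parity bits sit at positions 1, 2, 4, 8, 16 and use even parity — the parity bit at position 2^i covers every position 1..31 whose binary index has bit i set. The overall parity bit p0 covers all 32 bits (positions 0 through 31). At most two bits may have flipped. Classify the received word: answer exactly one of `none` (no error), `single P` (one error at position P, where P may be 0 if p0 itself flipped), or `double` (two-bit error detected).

s1: b1⊕b3⊕b5⊕b7⊕b9⊕b11⊕b13⊕b15⊕b17⊕b19⊕b21⊕b23⊕b25⊕b27⊕b29⊕b31 = 0⊕1⊕0⊕1⊕0⊕1⊕1⊕0⊕1⊕0⊕0⊕1⊕1⊕1⊕0⊕0 = 0
s2: b2⊕b3⊕b6⊕b7⊕b10⊕b11⊕b14⊕b15⊕b18⊕b19⊕b22⊕b23⊕b26⊕b27⊕b30⊕b31 = 1⊕1⊕1⊕1⊕1⊕1⊕0⊕0⊕1⊕0⊕0⊕1⊕1⊕1⊕0⊕0 = 0
s4: b4⊕b5⊕b6⊕b7⊕b12⊕b13⊕b14⊕b15⊕b20⊕b21⊕b22⊕b23⊕b28⊕b29⊕b30⊕b31 = 0⊕0⊕1⊕1⊕0⊕1⊕0⊕0⊕0⊕0⊕0⊕1⊕1⊕0⊕0⊕0 = 1
s8: b8⊕b9⊕b10⊕b11⊕b12⊕b13⊕b14⊕b15⊕b24⊕b25⊕b26⊕b27⊕b28⊕b29⊕b30⊕b31 = 0⊕0⊕1⊕1⊕0⊕1⊕0⊕0⊕0⊕1⊕1⊕1⊕1⊕0⊕0⊕0 = 1
s16: b16⊕b17⊕b18⊕b19⊕b20⊕b21⊕b22⊕b23⊕b24⊕b25⊕b26⊕b27⊕b28⊕b29⊕b30⊕b31 = 0⊕1⊕1⊕0⊕0⊕0⊕0⊕1⊕0⊕1⊕1⊕1⊕1⊕0⊕0⊕0 = 1
Syndrome (s16...s1) = 11100 → position 28.
Overall parity (XOR of all 32 bits, including p0): 0⊕0⊕1⊕1⊕0⊕0⊕1⊕1⊕0⊕0⊕1⊕1⊕0⊕1⊕0⊕0⊕0⊕1⊕1⊕0⊕0⊕0⊕0⊕1⊕0⊕1⊕1⊕1⊕1⊕0⊕0⊕0 = 0
Overall=0, syndrome position=28 → double-bit error detected (uncorrectable).

double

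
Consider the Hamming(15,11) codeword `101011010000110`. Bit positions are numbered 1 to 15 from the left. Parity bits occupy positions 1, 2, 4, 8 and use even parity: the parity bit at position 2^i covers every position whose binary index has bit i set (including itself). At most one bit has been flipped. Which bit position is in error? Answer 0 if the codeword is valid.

s1: b1⊕b3⊕b5⊕b7⊕b9⊕b11⊕b13⊕b15 = 1⊕1⊕1⊕0⊕0⊕0⊕1⊕0 = 0
s2: b2⊕b3⊕b6⊕b7⊕b10⊕b11⊕b14⊕b15 = 0⊕1⊕1⊕0⊕0⊕0⊕1⊕0 = 1
s4: b4⊕b5⊕b6⊕b7⊕b12⊕b13⊕b14⊕b15 = 0⊕1⊕1⊕0⊕0⊕1⊕1⊕0 = 0
s8: b8⊕b9⊕b10⊕b11⊕b12⊕b13⊕b14⊕b15 = 1⊕0⊕0⊕0⊕0⊕1⊕1⊕0 = 1
Syndrome (s8...s1) = 1010 → position 10.

10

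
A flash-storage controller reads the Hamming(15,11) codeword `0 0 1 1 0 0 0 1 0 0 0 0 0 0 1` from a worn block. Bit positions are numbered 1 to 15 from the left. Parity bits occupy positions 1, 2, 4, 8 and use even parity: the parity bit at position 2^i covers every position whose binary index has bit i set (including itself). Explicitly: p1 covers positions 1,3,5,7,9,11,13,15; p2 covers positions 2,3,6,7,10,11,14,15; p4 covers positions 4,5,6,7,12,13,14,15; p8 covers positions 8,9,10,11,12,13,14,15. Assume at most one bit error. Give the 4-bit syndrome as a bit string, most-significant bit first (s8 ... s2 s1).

s1: b1⊕b3⊕b5⊕b7⊕b9⊕b11⊕b13⊕b15 = 0⊕1⊕0⊕0⊕0⊕0⊕0⊕1 = 0
s2: b2⊕b3⊕b6⊕b7⊕b10⊕b11⊕b14⊕b15 = 0⊕1⊕0⊕0⊕0⊕0⊕0⊕1 = 0
s4: b4⊕b5⊕b6⊕b7⊕b12⊕b13⊕b14⊕b15 = 1⊕0⊕0⊕0⊕0⊕0⊕0⊕1 = 0
s8: b8⊕b9⊕b10⊕b11⊕b12⊕b13⊕b14⊕b15 = 1⊕0⊕0⊕0⊕0⊕0⊕0⊕1 = 0
Syndrome (s8...s1) = 0000 → position 0 (no error).

0000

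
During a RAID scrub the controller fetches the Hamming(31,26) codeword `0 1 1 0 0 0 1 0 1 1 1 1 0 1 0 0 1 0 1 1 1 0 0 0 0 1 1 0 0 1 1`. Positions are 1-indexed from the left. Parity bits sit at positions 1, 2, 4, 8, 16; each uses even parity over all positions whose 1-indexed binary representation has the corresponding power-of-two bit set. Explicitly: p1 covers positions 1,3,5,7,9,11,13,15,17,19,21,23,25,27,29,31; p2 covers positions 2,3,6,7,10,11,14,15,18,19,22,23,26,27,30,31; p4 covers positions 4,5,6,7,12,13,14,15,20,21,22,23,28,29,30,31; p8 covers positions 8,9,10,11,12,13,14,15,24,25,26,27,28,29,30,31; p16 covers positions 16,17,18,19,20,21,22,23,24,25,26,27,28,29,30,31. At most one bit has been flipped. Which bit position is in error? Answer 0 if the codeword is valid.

15

s1: b1⊕b3⊕b5⊕b7⊕b9⊕b11⊕b13⊕b15⊕b17⊕b19⊕b21⊕b23⊕b25⊕b27⊕b29⊕b31 = 0⊕1⊕0⊕1⊕1⊕1⊕0⊕0⊕1⊕1⊕1⊕0⊕0⊕1⊕0⊕1 = 1
s2: b2⊕b3⊕b6⊕b7⊕b10⊕b11⊕b14⊕b15⊕b18⊕b19⊕b22⊕b23⊕b26⊕b27⊕b30⊕b31 = 1⊕1⊕0⊕1⊕1⊕1⊕1⊕0⊕0⊕1⊕0⊕0⊕1⊕1⊕1⊕1 = 1
s4: b4⊕b5⊕b6⊕b7⊕b12⊕b13⊕b14⊕b15⊕b20⊕b21⊕b22⊕b23⊕b28⊕b29⊕b30⊕b31 = 0⊕0⊕0⊕1⊕1⊕0⊕1⊕0⊕1⊕1⊕0⊕0⊕0⊕0⊕1⊕1 = 1
s8: b8⊕b9⊕b10⊕b11⊕b12⊕b13⊕b14⊕b15⊕b24⊕b25⊕b26⊕b27⊕b28⊕b29⊕b30⊕b31 = 0⊕1⊕1⊕1⊕1⊕0⊕1⊕0⊕0⊕0⊕1⊕1⊕0⊕0⊕1⊕1 = 1
s16: b16⊕b17⊕b18⊕b19⊕b20⊕b21⊕b22⊕b23⊕b24⊕b25⊕b26⊕b27⊕b28⊕b29⊕b30⊕b31 = 0⊕1⊕0⊕1⊕1⊕1⊕0⊕0⊕0⊕0⊕1⊕1⊕0⊕0⊕1⊕1 = 0
Syndrome (s16...s1) = 01111 → position 15.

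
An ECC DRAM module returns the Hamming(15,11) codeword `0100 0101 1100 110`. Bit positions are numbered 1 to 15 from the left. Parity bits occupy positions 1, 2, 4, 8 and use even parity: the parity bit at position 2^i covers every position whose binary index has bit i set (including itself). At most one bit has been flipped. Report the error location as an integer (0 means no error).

s1: b1⊕b3⊕b5⊕b7⊕b9⊕b11⊕b13⊕b15 = 0⊕0⊕0⊕0⊕1⊕0⊕1⊕0 = 0
s2: b2⊕b3⊕b6⊕b7⊕b10⊕b11⊕b14⊕b15 = 1⊕0⊕1⊕0⊕1⊕0⊕1⊕0 = 0
s4: b4⊕b5⊕b6⊕b7⊕b12⊕b13⊕b14⊕b15 = 0⊕0⊕1⊕0⊕0⊕1⊕1⊕0 = 1
s8: b8⊕b9⊕b10⊕b11⊕b12⊕b13⊕b14⊕b15 = 1⊕1⊕1⊕0⊕0⊕1⊕1⊕0 = 1
Syndrome (s8...s1) = 1100 → position 12.

12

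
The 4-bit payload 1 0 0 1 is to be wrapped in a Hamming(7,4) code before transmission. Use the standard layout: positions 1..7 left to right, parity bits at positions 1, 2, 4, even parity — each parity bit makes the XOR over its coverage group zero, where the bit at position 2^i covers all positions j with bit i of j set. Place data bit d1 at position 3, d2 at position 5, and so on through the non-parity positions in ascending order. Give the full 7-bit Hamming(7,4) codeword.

Place data bits at non-power-of-two positions: b3=1, b5=0, b6=0, b7=1.
p1 = XOR of data positions {3,5,7} = 1⊕0⊕1 = 0
p2 = XOR of data positions {3,6,7} = 1⊕0⊕1 = 0
p4 = XOR of data positions {5,6,7} = 0⊕0⊕1 = 1
Codeword b1..b7 = 0011001

0011001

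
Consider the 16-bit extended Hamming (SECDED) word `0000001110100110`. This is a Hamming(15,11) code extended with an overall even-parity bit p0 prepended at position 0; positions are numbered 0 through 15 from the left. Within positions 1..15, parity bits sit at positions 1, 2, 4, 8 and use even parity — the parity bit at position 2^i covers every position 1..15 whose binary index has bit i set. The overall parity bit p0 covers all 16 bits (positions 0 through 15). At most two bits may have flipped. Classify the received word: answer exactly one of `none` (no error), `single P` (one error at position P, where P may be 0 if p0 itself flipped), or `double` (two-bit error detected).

none

s1: b1⊕b3⊕b5⊕b7⊕b9⊕b11⊕b13⊕b15 = 0⊕0⊕0⊕1⊕0⊕0⊕1⊕0 = 0
s2: b2⊕b3⊕b6⊕b7⊕b10⊕b11⊕b14⊕b15 = 0⊕0⊕1⊕1⊕1⊕0⊕1⊕0 = 0
s4: b4⊕b5⊕b6⊕b7⊕b12⊕b13⊕b14⊕b15 = 0⊕0⊕1⊕1⊕0⊕1⊕1⊕0 = 0
s8: b8⊕b9⊕b10⊕b11⊕b12⊕b13⊕b14⊕b15 = 1⊕0⊕1⊕0⊕0⊕1⊕1⊕0 = 0
Syndrome (s8...s1) = 0000 → position 0 (no error).
Overall parity (XOR of all 16 bits, including p0): 0⊕0⊕0⊕0⊕0⊕0⊕1⊕1⊕1⊕0⊕1⊕0⊕0⊕1⊕1⊕0 = 0
Overall=0, syndrome position=0 → no error.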